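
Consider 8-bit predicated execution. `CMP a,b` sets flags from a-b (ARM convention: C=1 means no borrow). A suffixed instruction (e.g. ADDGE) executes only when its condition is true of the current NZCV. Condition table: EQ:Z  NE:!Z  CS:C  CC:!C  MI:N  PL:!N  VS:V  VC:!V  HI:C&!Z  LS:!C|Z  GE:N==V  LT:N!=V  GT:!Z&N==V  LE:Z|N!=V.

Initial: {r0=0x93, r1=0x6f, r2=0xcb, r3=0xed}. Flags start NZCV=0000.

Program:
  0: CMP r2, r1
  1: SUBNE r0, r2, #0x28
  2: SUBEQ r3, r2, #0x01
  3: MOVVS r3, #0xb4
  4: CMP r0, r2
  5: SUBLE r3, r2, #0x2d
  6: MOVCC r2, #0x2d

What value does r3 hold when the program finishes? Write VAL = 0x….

[0] flags=0011 → (cmp)
[1] flags=0011 NE?T → r0=0xa3
[2] flags=0011 EQ?F → skip
[3] flags=0011 VS?T → r3=0xb4
[4] flags=1000 → (cmp)
[5] flags=1000 LE?T → r3=0x9e
[6] flags=1000 CC?T → r2=0x2d

VAL = 0x9e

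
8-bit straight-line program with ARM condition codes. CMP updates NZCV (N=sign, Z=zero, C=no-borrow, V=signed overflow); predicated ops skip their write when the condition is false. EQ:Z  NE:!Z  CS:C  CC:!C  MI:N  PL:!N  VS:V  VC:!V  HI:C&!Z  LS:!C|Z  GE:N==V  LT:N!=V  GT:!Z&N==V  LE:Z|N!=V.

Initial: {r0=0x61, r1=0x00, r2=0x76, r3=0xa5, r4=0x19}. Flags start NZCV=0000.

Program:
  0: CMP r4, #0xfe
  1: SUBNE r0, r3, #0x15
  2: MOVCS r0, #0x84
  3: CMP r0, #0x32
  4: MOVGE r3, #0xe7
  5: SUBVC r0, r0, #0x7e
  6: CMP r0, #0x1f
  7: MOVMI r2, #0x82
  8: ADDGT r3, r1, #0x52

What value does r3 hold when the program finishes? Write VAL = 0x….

VAL = 0xa5

[0] flags=0000 → (cmp)
[1] flags=0000 NE?T → r0=0x90
[2] flags=0000 CS?F → skip
[3] flags=0011 → (cmp)
[4] flags=0011 GE?F → skip
[5] flags=0011 VC?F → skip
[6] flags=0011 → (cmp)
[7] flags=0011 MI?F → skip
[8] flags=0011 GT?F → skip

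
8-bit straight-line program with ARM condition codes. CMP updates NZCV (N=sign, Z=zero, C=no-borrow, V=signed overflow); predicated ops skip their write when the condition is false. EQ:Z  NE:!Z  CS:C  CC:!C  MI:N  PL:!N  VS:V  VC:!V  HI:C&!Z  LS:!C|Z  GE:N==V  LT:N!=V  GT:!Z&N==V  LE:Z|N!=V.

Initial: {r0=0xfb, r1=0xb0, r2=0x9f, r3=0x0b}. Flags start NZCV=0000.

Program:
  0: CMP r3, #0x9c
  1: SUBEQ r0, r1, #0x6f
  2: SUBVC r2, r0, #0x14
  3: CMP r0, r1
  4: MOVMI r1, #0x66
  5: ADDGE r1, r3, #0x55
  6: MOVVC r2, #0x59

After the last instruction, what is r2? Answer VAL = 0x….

VAL = 0x59

0: ✓ CMP  NZCV=0000
1: · SUBEQ
2: ✓ SUBVC  r2←0xe7
3: ✓ CMP  NZCV=0010
4: · MOVMI
5: ✓ ADDGE  r1←0x60
6: ✓ MOVVC  r2←0x59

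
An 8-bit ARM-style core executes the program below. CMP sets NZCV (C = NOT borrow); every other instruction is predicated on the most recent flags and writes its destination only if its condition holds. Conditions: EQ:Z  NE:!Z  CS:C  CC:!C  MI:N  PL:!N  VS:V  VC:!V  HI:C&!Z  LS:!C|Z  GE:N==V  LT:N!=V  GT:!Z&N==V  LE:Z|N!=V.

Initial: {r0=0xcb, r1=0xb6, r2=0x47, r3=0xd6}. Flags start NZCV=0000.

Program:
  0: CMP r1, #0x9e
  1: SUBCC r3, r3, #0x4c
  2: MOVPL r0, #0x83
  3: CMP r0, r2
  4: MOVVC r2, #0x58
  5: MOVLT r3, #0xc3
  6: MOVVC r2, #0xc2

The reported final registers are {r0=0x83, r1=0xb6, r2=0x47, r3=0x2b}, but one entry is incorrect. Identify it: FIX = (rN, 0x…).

[0] flags=0010 → (cmp)
[1] flags=0010 CC?F → skip
[2] flags=0010 PL?T → r0=0x83
[3] flags=0011 → (cmp)
[4] flags=0011 VC?F → skip
[5] flags=0011 LT?T → r3=0xc3
[6] flags=0011 VC?F → skip

FIX = (r3, 0xc3)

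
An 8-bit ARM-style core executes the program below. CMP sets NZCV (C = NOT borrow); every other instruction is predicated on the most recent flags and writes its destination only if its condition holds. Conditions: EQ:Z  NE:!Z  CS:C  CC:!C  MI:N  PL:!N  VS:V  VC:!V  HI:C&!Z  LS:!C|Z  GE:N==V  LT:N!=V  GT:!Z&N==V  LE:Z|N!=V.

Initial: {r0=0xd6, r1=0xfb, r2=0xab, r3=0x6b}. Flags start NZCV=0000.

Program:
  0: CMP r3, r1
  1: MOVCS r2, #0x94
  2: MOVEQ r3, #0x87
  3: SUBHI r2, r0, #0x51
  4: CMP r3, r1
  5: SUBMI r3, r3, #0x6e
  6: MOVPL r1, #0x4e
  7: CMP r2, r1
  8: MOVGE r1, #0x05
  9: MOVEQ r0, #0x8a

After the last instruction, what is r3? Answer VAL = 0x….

0: ✓ CMP  NZCV=0000
1: · MOVCS
2: · MOVEQ
3: · SUBHI
4: ✓ CMP  NZCV=0000
5: · SUBMI
6: ✓ MOVPL  r1←0x4e
7: ✓ CMP  NZCV=0011
8: · MOVGE
9: · MOVEQ

VAL = 0x6b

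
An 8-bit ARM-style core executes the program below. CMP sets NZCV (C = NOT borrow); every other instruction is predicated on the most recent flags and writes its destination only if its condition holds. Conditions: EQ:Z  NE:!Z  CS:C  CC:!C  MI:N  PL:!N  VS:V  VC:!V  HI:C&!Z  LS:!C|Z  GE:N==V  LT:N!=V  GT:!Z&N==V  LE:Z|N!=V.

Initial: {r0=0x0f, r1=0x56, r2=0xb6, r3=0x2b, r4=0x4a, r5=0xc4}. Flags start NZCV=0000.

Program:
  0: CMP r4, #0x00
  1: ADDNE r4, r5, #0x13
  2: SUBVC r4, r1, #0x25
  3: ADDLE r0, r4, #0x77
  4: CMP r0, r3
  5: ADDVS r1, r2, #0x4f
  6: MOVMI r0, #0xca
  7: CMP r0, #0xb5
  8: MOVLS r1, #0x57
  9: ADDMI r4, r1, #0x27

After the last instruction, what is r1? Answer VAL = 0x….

[0] flags=0010 → (cmp)
[1] flags=0010 NE?T → r4=0xd7
[2] flags=0010 VC?T → r4=0x31
[3] flags=0010 LE?F → skip
[4] flags=1000 → (cmp)
[5] flags=1000 VS?F → skip
[6] flags=1000 MI?T → r0=0xca
[7] flags=0010 → (cmp)
[8] flags=0010 LS?F → skip
[9] flags=0010 MI?F → skip

VAL = 0x56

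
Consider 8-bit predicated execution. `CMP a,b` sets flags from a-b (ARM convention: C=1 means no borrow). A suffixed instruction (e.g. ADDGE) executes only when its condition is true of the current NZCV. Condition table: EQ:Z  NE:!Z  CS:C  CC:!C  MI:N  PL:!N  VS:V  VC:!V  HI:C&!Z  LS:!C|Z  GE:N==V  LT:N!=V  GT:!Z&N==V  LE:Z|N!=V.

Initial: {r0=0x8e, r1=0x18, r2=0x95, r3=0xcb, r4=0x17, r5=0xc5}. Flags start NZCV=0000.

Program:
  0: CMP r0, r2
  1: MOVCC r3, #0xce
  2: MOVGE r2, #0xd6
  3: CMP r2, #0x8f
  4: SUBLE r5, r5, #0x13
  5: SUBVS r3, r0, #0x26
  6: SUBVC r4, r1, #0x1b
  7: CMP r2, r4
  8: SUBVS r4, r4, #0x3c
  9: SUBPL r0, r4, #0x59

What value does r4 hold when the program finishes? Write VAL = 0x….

VAL = 0xfd

[0] flags=1000 → (cmp)
[1] flags=1000 CC?T → r3=0xce
[2] flags=1000 GE?F → skip
[3] flags=0010 → (cmp)
[4] flags=0010 LE?F → skip
[5] flags=0010 VS?F → skip
[6] flags=0010 VC?T → r4=0xfd
[7] flags=1000 → (cmp)
[8] flags=1000 VS?F → skip
[9] flags=1000 PL?F → skip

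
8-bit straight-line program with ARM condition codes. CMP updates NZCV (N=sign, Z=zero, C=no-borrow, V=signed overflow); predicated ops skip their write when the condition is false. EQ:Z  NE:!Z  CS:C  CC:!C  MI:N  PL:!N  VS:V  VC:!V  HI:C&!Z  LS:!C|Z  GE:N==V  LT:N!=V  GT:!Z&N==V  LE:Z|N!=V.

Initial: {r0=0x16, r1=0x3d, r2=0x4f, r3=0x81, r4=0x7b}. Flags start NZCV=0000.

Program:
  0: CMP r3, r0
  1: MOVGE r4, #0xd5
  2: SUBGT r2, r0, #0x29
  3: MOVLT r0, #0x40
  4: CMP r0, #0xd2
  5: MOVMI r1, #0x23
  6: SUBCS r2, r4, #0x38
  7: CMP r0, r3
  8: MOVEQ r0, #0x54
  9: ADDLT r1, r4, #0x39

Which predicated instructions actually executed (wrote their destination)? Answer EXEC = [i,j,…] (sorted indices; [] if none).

EXEC = [3]

[0] flags=0011 → (cmp)
[1] flags=0011 GE?F → skip
[2] flags=0011 GT?F → skip
[3] flags=0011 LT?T → r0=0x40
[4] flags=0000 → (cmp)
[5] flags=0000 MI?F → skip
[6] flags=0000 CS?F → skip
[7] flags=1001 → (cmp)
[8] flags=1001 EQ?F → skip
[9] flags=1001 LT?F → skip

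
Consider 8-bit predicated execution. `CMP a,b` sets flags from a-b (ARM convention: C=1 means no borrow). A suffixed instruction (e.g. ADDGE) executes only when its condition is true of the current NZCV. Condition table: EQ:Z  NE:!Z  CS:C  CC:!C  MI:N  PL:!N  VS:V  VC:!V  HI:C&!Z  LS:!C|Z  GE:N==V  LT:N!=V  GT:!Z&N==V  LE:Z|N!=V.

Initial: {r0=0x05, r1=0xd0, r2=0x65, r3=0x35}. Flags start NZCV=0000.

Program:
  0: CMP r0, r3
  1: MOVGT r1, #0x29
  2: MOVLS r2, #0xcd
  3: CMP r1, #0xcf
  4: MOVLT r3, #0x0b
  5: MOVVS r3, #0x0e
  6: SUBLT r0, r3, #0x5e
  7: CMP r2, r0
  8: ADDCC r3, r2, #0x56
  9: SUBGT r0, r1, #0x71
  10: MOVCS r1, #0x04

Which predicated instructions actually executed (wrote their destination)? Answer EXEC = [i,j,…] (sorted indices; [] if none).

[0] flags=1000 → (cmp)
[1] flags=1000 GT?F → skip
[2] flags=1000 LS?T → r2=0xcd
[3] flags=0010 → (cmp)
[4] flags=0010 LT?F → skip
[5] flags=0010 VS?F → skip
[6] flags=0010 LT?F → skip
[7] flags=1010 → (cmp)
[8] flags=1010 CC?F → skip
[9] flags=1010 GT?F → skip
[10] flags=1010 CS?T → r1=0x04

EXEC = [2,10]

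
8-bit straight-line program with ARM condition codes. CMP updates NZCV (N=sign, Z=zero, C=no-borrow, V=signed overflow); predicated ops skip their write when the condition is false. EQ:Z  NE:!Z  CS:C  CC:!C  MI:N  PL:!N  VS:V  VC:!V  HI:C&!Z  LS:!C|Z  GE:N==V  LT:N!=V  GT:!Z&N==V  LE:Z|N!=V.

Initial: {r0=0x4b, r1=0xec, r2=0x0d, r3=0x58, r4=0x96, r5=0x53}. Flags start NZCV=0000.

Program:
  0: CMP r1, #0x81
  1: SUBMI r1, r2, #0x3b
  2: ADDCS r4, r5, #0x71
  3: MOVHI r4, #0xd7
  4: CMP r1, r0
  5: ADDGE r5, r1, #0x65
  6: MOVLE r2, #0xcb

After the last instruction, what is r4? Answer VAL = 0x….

[0] flags=0010 → (cmp)
[1] flags=0010 MI?F → skip
[2] flags=0010 CS?T → r4=0xc4
[3] flags=0010 HI?T → r4=0xd7
[4] flags=1010 → (cmp)
[5] flags=1010 GE?F → skip
[6] flags=1010 LE?T → r2=0xcb

VAL = 0xd7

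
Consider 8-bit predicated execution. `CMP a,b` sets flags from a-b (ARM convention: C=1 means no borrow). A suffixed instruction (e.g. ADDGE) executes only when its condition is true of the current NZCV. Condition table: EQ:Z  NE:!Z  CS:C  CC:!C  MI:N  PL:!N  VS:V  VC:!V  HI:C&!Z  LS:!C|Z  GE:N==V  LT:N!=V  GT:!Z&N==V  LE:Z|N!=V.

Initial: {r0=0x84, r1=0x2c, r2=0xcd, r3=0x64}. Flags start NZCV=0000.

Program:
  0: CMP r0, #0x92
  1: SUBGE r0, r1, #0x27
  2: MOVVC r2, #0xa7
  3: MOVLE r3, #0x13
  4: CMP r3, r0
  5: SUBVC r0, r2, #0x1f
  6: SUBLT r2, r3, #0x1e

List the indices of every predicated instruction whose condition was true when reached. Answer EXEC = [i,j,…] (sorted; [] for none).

EXEC = [2,3]

0: ✓ CMP  NZCV=1000
1: · SUBGE
2: ✓ MOVVC  r2←0xa7
3: ✓ MOVLE  r3←0x13
4: ✓ CMP  NZCV=1001
5: · SUBVC
6: · SUBLT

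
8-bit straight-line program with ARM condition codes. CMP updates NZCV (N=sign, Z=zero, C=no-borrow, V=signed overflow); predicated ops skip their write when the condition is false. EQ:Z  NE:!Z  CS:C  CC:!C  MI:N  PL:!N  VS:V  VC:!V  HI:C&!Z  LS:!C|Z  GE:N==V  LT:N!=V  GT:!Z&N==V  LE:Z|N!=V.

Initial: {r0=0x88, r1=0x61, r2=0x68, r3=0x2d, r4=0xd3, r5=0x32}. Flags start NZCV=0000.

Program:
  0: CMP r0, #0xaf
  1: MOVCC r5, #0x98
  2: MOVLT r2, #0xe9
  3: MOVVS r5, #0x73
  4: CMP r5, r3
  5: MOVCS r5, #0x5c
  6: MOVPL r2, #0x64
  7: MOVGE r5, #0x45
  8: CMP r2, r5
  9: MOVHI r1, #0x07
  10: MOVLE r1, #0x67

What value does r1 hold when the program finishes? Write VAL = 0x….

[0] flags=1000 → (cmp)
[1] flags=1000 CC?T → r5=0x98
[2] flags=1000 LT?T → r2=0xe9
[3] flags=1000 VS?F → skip
[4] flags=0011 → (cmp)
[5] flags=0011 CS?T → r5=0x5c
[6] flags=0011 PL?T → r2=0x64
[7] flags=0011 GE?F → skip
[8] flags=0010 → (cmp)
[9] flags=0010 HI?T → r1=0x07
[10] flags=0010 LE?F → skip

VAL = 0x07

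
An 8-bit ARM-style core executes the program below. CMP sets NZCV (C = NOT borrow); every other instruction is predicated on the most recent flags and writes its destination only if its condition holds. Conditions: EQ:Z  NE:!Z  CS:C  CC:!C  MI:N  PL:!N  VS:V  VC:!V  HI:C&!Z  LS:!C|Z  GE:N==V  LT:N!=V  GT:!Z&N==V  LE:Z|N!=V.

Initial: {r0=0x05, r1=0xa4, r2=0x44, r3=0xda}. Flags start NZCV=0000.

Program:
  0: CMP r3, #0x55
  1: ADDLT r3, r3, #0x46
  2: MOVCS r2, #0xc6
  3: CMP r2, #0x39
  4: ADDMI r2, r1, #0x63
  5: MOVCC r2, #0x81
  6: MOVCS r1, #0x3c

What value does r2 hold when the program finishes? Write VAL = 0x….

0: ✓ CMP  NZCV=1010
1: ✓ ADDLT  r3←0x20
2: ✓ MOVCS  r2←0xc6
3: ✓ CMP  NZCV=1010
4: ✓ ADDMI  r2←0x07
5: · MOVCC
6: ✓ MOVCS  r1←0x3c

VAL = 0x07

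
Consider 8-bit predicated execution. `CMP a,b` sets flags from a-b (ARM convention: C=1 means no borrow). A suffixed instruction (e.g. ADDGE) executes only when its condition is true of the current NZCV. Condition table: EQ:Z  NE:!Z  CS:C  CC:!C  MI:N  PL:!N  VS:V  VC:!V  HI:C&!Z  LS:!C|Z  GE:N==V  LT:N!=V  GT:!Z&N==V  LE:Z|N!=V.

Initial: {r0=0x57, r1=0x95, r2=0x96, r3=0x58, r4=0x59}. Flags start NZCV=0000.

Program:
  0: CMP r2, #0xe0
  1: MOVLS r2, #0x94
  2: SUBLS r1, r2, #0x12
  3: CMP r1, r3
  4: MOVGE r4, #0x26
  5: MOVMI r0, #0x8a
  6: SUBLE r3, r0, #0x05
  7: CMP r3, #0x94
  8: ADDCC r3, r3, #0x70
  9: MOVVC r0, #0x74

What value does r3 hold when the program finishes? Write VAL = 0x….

[0] flags=1000 → (cmp)
[1] flags=1000 LS?T → r2=0x94
[2] flags=1000 LS?T → r1=0x82
[3] flags=0011 → (cmp)
[4] flags=0011 GE?F → skip
[5] flags=0011 MI?F → skip
[6] flags=0011 LE?T → r3=0x52
[7] flags=1001 → (cmp)
[8] flags=1001 CC?T → r3=0xc2
[9] flags=1001 VC?F → skip

VAL = 0xc2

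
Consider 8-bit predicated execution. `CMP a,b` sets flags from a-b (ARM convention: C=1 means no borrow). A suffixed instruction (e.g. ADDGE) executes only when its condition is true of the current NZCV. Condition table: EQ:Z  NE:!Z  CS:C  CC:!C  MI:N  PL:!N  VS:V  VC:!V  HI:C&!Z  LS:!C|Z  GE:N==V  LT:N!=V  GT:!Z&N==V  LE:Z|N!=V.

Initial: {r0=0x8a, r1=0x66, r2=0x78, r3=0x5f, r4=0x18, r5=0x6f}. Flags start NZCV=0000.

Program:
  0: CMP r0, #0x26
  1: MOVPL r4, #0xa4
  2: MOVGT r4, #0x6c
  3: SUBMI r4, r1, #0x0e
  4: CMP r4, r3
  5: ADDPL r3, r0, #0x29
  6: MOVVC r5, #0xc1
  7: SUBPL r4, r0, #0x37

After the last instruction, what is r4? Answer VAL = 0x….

VAL = 0x53

[0] flags=0011 → (cmp)
[1] flags=0011 PL?T → r4=0xa4
[2] flags=0011 GT?F → skip
[3] flags=0011 MI?F → skip
[4] flags=0011 → (cmp)
[5] flags=0011 PL?T → r3=0xb3
[6] flags=0011 VC?F → skip
[7] flags=0011 PL?T → r4=0x53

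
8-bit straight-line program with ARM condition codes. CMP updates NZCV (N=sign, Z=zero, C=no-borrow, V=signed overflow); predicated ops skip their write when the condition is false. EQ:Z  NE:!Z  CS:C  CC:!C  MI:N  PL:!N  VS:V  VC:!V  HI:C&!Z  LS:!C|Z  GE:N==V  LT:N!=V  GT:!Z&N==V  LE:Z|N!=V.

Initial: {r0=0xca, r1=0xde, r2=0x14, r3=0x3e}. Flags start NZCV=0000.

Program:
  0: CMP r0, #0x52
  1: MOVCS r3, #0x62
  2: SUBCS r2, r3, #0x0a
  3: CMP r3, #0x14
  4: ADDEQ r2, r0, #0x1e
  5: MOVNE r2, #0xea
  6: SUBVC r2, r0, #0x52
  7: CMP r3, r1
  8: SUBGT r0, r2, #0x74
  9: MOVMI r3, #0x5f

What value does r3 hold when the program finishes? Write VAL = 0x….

[0] flags=0011 → (cmp)
[1] flags=0011 CS?T → r3=0x62
[2] flags=0011 CS?T → r2=0x58
[3] flags=0010 → (cmp)
[4] flags=0010 EQ?F → skip
[5] flags=0010 NE?T → r2=0xea
[6] flags=0010 VC?T → r2=0x78
[7] flags=1001 → (cmp)
[8] flags=1001 GT?T → r0=0x04
[9] flags=1001 MI?T → r3=0x5f

VAL = 0x5f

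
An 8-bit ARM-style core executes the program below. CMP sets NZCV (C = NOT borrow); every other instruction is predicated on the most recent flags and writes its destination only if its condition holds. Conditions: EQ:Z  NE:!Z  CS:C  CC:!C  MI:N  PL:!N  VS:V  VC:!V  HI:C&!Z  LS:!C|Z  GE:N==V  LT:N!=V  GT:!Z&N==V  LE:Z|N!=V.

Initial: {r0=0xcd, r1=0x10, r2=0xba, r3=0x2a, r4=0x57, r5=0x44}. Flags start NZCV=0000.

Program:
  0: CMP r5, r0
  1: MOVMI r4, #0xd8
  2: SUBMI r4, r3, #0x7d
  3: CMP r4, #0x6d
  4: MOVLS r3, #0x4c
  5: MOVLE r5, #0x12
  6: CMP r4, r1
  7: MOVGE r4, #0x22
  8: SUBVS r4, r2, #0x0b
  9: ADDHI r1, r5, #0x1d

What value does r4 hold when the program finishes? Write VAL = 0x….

VAL = 0x22

[0] flags=0000 → (cmp)
[1] flags=0000 MI?F → skip
[2] flags=0000 MI?F → skip
[3] flags=1000 → (cmp)
[4] flags=1000 LS?T → r3=0x4c
[5] flags=1000 LE?T → r5=0x12
[6] flags=0010 → (cmp)
[7] flags=0010 GE?T → r4=0x22
[8] flags=0010 VS?F → skip
[9] flags=0010 HI?T → r1=0x2f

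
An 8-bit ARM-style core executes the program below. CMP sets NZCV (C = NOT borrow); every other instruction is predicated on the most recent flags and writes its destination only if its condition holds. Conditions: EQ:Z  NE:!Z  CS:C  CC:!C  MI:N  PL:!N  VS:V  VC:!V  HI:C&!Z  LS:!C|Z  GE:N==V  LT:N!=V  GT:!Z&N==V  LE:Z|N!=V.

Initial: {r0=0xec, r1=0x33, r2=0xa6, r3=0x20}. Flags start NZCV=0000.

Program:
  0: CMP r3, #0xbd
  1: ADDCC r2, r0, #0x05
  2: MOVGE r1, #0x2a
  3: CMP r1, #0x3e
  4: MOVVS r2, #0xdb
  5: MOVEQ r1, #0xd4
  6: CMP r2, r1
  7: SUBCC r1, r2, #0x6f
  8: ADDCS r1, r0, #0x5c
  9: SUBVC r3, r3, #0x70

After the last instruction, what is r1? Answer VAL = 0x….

0: ✓ CMP  NZCV=0000
1: ✓ ADDCC  r2←0xf1
2: ✓ MOVGE  r1←0x2a
3: ✓ CMP  NZCV=1000
4: · MOVVS
5: · MOVEQ
6: ✓ CMP  NZCV=1010
7: · SUBCC
8: ✓ ADDCS  r1←0x48
9: ✓ SUBVC  r3←0xb0

VAL = 0x48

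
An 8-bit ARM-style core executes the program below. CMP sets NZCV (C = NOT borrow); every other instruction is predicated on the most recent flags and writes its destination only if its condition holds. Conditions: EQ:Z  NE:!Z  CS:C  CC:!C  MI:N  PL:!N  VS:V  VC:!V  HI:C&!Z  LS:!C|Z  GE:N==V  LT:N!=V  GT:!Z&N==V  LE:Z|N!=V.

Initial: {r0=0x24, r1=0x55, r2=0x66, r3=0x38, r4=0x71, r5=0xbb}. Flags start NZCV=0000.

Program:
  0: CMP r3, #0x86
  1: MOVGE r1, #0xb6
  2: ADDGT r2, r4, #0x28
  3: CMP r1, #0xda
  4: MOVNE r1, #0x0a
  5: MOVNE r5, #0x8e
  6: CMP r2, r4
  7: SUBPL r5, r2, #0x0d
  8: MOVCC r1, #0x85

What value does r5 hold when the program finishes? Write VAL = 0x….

[0] flags=1001 → (cmp)
[1] flags=1001 GE?T → r1=0xb6
[2] flags=1001 GT?T → r2=0x99
[3] flags=1000 → (cmp)
[4] flags=1000 NE?T → r1=0x0a
[5] flags=1000 NE?T → r5=0x8e
[6] flags=0011 → (cmp)
[7] flags=0011 PL?T → r5=0x8c
[8] flags=0011 CC?F → skip

VAL = 0x8c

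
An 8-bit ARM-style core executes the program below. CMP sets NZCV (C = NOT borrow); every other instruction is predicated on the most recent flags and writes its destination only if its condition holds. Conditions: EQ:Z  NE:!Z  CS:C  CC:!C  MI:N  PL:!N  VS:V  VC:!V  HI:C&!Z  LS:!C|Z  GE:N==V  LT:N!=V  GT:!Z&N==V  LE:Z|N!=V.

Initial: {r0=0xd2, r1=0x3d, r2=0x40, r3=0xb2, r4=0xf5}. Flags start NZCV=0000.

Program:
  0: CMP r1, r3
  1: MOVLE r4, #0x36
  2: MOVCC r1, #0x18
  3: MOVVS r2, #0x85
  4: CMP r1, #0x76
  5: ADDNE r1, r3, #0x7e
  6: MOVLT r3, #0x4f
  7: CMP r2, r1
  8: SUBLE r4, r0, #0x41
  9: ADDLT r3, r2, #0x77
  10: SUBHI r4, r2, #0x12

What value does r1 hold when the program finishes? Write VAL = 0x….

[0] flags=1001 → (cmp)
[1] flags=1001 LE?F → skip
[2] flags=1001 CC?T → r1=0x18
[3] flags=1001 VS?T → r2=0x85
[4] flags=1000 → (cmp)
[5] flags=1000 NE?T → r1=0x30
[6] flags=1000 LT?T → r3=0x4f
[7] flags=0011 → (cmp)
[8] flags=0011 LE?T → r4=0x91
[9] flags=0011 LT?T → r3=0xfc
[10] flags=0011 HI?T → r4=0x73

VAL = 0x30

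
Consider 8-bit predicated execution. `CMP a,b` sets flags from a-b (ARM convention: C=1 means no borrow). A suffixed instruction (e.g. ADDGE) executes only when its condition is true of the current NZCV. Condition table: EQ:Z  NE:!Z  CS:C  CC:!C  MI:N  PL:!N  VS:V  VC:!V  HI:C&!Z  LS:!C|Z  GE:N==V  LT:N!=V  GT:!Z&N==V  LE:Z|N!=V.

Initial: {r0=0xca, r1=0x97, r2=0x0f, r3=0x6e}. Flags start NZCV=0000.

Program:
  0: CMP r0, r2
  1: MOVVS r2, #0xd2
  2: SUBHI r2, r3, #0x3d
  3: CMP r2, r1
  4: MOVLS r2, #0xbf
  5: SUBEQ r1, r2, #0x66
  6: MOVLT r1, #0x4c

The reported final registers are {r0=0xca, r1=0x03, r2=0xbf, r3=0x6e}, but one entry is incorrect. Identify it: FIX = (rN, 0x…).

0: ✓ CMP  NZCV=1010
1: · MOVVS
2: ✓ SUBHI  r2←0x31
3: ✓ CMP  NZCV=1001
4: ✓ MOVLS  r2←0xbf
5: · SUBEQ
6: · MOVLT

FIX = (r1, 0x97)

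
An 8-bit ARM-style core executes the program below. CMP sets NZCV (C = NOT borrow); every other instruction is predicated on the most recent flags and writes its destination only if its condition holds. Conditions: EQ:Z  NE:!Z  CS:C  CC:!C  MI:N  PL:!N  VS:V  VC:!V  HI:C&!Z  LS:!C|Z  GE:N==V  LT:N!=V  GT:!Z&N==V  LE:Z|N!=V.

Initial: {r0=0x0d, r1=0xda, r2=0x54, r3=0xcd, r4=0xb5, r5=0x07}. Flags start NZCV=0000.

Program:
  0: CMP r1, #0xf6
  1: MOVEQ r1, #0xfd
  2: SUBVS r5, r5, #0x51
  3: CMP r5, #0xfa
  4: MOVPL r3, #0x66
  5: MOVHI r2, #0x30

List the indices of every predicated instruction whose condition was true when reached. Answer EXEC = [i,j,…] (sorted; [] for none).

[0] flags=1000 → (cmp)
[1] flags=1000 EQ?F → skip
[2] flags=1000 VS?F → skip
[3] flags=0000 → (cmp)
[4] flags=0000 PL?T → r3=0x66
[5] flags=0000 HI?F → skip

EXEC = [4]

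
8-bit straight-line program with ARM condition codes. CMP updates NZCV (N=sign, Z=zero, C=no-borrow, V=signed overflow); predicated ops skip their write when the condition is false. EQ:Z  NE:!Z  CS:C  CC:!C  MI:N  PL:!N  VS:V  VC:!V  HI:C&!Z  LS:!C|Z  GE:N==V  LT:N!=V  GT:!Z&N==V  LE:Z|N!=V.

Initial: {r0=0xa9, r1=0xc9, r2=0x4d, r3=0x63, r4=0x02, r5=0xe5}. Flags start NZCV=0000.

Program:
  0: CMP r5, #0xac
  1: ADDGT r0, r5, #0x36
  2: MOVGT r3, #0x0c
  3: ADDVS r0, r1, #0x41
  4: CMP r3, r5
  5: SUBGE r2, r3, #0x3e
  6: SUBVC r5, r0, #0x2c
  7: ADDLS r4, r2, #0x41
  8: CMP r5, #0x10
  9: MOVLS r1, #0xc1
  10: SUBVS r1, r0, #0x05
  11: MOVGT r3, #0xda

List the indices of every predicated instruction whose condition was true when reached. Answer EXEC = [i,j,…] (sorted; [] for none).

0: ✓ CMP  NZCV=0010
1: ✓ ADDGT  r0←0x1b
2: ✓ MOVGT  r3←0x0c
3: · ADDVS
4: ✓ CMP  NZCV=0000
5: ✓ SUBGE  r2←0xce
6: ✓ SUBVC  r5←0xef
7: ✓ ADDLS  r4←0x0f
8: ✓ CMP  NZCV=1010
9: · MOVLS
10: · SUBVS
11: · MOVGT

EXEC = [1,2,5,6,7]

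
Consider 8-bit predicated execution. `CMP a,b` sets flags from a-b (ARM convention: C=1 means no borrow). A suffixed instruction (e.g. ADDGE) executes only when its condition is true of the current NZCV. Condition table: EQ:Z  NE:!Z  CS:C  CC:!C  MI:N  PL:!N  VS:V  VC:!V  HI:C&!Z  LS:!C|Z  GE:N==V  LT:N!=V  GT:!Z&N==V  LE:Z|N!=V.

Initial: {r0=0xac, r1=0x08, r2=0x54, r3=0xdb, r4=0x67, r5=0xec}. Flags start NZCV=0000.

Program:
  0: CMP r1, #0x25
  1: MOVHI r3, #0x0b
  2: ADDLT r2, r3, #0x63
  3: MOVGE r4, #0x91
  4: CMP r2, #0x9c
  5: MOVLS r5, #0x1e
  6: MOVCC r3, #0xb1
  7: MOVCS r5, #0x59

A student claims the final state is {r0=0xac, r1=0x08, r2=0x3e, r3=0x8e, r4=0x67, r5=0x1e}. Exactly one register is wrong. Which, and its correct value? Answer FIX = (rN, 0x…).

FIX = (r3, 0xb1)

0: ✓ CMP  NZCV=1000
1: · MOVHI
2: ✓ ADDLT  r2←0x3e
3: · MOVGE
4: ✓ CMP  NZCV=1001
5: ✓ MOVLS  r5←0x1e
6: ✓ MOVCC  r3←0xb1
7: · MOVCS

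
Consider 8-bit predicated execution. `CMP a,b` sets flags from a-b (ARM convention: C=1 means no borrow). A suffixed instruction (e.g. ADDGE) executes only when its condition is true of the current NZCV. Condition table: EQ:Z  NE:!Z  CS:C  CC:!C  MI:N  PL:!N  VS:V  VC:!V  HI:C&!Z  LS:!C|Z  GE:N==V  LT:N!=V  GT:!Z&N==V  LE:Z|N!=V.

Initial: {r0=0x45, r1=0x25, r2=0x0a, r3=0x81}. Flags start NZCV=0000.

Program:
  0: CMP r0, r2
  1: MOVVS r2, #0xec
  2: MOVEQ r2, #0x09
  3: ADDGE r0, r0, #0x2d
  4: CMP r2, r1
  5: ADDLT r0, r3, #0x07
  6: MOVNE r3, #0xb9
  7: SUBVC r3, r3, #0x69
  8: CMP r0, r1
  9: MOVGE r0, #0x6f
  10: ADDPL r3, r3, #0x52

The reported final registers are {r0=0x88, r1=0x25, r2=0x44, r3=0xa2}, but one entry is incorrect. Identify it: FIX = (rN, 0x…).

FIX = (r2, 0x0a)

0: ✓ CMP  NZCV=0010
1: · MOVVS
2: · MOVEQ
3: ✓ ADDGE  r0←0x72
4: ✓ CMP  NZCV=1000
5: ✓ ADDLT  r0←0x88
6: ✓ MOVNE  r3←0xb9
7: ✓ SUBVC  r3←0x50
8: ✓ CMP  NZCV=0011
9: · MOVGE
10: ✓ ADDPL  r3←0xa2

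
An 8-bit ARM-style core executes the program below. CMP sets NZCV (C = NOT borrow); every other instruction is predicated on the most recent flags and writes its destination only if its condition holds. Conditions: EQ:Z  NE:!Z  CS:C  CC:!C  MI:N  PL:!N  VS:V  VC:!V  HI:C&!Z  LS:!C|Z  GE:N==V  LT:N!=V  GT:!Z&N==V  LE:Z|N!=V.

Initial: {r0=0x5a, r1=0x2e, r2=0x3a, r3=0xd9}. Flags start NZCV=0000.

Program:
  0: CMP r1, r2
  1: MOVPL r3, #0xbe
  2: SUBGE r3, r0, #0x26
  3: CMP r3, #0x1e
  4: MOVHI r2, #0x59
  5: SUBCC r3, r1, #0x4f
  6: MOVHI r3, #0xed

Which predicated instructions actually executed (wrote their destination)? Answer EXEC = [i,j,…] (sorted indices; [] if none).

EXEC = [4,6]

0: ✓ CMP  NZCV=1000
1: · MOVPL
2: · SUBGE
3: ✓ CMP  NZCV=1010
4: ✓ MOVHI  r2←0x59
5: · SUBCC
6: ✓ MOVHI  r3←0xed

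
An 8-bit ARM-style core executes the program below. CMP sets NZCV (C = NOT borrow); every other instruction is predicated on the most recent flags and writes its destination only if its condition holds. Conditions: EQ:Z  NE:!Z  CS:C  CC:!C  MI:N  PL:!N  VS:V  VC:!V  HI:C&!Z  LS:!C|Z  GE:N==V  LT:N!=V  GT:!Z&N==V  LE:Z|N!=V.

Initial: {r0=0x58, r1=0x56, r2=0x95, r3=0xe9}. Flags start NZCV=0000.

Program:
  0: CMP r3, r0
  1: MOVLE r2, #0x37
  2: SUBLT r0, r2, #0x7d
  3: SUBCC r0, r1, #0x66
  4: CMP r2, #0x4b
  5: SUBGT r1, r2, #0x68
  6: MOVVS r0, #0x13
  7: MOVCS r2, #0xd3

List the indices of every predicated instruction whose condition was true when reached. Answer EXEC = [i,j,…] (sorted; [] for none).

[0] flags=1010 → (cmp)
[1] flags=1010 LE?T → r2=0x37
[2] flags=1010 LT?T → r0=0xba
[3] flags=1010 CC?F → skip
[4] flags=1000 → (cmp)
[5] flags=1000 GT?F → skip
[6] flags=1000 VS?F → skip
[7] flags=1000 CS?F → skip

EXEC = [1,2]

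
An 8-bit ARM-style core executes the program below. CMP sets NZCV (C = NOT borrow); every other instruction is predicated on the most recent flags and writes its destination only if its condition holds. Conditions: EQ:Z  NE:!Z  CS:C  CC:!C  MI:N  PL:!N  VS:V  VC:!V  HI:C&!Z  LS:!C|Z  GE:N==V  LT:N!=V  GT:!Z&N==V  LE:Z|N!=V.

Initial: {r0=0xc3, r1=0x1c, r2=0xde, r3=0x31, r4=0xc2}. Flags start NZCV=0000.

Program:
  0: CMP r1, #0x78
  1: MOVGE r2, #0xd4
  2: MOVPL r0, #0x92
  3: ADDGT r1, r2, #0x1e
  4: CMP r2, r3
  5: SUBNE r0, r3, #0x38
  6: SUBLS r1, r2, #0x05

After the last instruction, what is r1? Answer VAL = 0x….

[0] flags=1000 → (cmp)
[1] flags=1000 GE?F → skip
[2] flags=1000 PL?F → skip
[3] flags=1000 GT?F → skip
[4] flags=1010 → (cmp)
[5] flags=1010 NE?T → r0=0xf9
[6] flags=1010 LS?F → skip

VAL = 0x1c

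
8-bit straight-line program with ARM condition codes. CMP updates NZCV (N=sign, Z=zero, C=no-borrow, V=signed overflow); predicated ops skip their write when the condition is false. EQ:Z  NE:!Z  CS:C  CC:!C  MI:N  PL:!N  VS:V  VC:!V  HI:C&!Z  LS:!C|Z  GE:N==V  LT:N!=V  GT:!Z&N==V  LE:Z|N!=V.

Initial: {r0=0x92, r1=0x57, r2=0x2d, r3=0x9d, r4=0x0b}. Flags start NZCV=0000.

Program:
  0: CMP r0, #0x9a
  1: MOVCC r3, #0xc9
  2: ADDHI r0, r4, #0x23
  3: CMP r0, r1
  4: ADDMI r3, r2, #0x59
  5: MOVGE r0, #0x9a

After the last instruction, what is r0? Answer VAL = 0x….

0: ✓ CMP  NZCV=1000
1: ✓ MOVCC  r3←0xc9
2: · ADDHI
3: ✓ CMP  NZCV=0011
4: · ADDMI
5: · MOVGE

VAL = 0x92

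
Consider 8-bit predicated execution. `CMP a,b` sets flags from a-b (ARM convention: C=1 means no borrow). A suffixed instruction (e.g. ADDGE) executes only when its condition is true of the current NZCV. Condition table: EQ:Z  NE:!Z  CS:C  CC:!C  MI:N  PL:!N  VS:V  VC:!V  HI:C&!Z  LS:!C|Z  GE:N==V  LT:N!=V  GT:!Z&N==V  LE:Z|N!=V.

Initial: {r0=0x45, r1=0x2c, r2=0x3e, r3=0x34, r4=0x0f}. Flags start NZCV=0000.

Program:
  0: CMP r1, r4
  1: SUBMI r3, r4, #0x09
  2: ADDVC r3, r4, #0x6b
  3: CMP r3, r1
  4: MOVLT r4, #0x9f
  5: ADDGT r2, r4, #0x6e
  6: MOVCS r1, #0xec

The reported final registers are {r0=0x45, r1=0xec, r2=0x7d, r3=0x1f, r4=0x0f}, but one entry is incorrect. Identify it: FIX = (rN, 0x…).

FIX = (r3, 0x7a)

0: ✓ CMP  NZCV=0010
1: · SUBMI
2: ✓ ADDVC  r3←0x7a
3: ✓ CMP  NZCV=0010
4: · MOVLT
5: ✓ ADDGT  r2←0x7d
6: ✓ MOVCS  r1←0xec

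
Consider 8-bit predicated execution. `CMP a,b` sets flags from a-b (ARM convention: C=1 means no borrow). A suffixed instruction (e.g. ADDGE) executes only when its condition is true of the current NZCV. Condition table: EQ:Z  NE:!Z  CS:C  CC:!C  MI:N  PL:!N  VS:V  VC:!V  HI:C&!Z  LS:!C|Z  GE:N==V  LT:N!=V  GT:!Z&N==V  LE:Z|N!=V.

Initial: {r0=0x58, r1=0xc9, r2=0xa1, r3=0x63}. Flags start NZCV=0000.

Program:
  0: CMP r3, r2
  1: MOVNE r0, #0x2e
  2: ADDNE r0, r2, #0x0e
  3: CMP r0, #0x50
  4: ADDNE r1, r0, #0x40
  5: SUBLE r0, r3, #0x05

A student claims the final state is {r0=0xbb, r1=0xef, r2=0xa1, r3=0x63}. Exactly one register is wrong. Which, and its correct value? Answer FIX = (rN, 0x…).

0: ✓ CMP  NZCV=1001
1: ✓ MOVNE  r0←0x2e
2: ✓ ADDNE  r0←0xaf
3: ✓ CMP  NZCV=0011
4: ✓ ADDNE  r1←0xef
5: ✓ SUBLE  r0←0x5e

FIX = (r0, 0x5e)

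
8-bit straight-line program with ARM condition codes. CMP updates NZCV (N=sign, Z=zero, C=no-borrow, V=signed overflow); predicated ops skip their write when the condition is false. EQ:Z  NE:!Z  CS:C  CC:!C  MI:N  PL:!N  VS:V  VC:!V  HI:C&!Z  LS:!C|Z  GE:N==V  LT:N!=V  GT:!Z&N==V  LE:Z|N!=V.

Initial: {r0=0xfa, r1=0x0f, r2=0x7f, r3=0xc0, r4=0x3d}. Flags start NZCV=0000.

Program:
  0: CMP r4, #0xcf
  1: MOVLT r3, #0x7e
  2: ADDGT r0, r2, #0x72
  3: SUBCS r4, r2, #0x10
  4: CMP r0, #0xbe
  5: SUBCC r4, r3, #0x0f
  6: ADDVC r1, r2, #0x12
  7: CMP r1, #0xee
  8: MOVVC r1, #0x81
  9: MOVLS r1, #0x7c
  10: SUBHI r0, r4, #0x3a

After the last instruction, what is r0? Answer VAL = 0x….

VAL = 0xf1

0: ✓ CMP  NZCV=0000
1: · MOVLT
2: ✓ ADDGT  r0←0xf1
3: · SUBCS
4: ✓ CMP  NZCV=0010
5: · SUBCC
6: ✓ ADDVC  r1←0x91
7: ✓ CMP  NZCV=1000
8: ✓ MOVVC  r1←0x81
9: ✓ MOVLS  r1←0x7c
10: · SUBHI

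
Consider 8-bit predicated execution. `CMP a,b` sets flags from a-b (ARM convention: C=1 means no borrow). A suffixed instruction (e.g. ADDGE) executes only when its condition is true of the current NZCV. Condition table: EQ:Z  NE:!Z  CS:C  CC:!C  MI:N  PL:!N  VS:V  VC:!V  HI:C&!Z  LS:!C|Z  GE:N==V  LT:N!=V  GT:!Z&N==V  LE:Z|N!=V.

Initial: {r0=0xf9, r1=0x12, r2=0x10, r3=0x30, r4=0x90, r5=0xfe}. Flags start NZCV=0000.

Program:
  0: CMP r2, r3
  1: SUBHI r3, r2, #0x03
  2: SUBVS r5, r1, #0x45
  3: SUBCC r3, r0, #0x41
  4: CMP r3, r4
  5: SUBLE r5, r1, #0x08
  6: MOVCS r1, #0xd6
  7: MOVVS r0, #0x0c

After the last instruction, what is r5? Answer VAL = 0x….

[0] flags=1000 → (cmp)
[1] flags=1000 HI?F → skip
[2] flags=1000 VS?F → skip
[3] flags=1000 CC?T → r3=0xb8
[4] flags=0010 → (cmp)
[5] flags=0010 LE?F → skip
[6] flags=0010 CS?T → r1=0xd6
[7] flags=0010 VS?F → skip

VAL = 0xfe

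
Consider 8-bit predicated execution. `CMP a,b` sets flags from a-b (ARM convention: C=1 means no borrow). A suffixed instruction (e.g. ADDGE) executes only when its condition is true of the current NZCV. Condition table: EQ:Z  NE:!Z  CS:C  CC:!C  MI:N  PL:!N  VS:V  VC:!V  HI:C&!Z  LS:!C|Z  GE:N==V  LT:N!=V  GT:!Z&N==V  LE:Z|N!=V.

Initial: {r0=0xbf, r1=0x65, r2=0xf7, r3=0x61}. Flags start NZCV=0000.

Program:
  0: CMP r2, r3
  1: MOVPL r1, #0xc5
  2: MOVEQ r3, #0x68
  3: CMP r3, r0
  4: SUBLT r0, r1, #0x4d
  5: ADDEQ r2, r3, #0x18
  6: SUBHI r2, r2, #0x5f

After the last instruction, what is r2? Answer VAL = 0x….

0: ✓ CMP  NZCV=1010
1: · MOVPL
2: · MOVEQ
3: ✓ CMP  NZCV=1001
4: · SUBLT
5: · ADDEQ
6: · SUBHI

VAL = 0xf7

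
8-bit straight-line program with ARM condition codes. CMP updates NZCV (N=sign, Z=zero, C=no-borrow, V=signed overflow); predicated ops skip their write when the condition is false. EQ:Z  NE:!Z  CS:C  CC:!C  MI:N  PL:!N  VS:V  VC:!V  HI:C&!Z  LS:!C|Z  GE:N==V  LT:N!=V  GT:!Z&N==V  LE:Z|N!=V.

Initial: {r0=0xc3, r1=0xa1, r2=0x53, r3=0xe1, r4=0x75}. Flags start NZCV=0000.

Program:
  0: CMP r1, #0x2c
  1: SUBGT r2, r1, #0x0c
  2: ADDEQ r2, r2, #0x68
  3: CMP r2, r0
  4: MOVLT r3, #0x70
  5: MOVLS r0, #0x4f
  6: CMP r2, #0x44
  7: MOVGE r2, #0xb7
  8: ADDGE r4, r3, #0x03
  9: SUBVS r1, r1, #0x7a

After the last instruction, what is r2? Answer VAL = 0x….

[0] flags=0011 → (cmp)
[1] flags=0011 GT?F → skip
[2] flags=0011 EQ?F → skip
[3] flags=1001 → (cmp)
[4] flags=1001 LT?F → skip
[5] flags=1001 LS?T → r0=0x4f
[6] flags=0010 → (cmp)
[7] flags=0010 GE?T → r2=0xb7
[8] flags=0010 GE?T → r4=0xe4
[9] flags=0010 VS?F → skip

VAL = 0xb7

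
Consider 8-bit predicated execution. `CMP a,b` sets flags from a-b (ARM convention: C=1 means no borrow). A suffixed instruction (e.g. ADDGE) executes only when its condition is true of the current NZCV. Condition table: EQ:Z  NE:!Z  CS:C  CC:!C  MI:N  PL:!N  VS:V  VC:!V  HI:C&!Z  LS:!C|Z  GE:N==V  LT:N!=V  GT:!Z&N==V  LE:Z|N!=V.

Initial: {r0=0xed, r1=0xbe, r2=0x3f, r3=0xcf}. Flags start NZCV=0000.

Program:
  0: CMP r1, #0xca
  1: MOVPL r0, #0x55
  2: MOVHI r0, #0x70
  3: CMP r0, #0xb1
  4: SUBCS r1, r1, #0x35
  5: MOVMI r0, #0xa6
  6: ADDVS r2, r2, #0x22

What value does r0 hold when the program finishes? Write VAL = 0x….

[0] flags=1000 → (cmp)
[1] flags=1000 PL?F → skip
[2] flags=1000 HI?F → skip
[3] flags=0010 → (cmp)
[4] flags=0010 CS?T → r1=0x89
[5] flags=0010 MI?F → skip
[6] flags=0010 VS?F → skip

VAL = 0xed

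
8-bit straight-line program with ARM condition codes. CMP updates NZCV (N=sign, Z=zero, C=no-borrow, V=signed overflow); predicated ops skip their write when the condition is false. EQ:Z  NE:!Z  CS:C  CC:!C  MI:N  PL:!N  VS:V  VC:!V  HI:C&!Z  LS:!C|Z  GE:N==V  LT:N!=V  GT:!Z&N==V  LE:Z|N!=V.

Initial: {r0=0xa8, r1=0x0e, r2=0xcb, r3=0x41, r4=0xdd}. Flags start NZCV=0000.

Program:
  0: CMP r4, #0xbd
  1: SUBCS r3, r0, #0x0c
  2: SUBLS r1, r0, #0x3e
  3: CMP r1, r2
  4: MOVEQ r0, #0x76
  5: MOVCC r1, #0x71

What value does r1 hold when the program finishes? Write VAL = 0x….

0: ✓ CMP  NZCV=0010
1: ✓ SUBCS  r3←0x9c
2: · SUBLS
3: ✓ CMP  NZCV=0000
4: · MOVEQ
5: ✓ MOVCC  r1←0x71

VAL = 0x71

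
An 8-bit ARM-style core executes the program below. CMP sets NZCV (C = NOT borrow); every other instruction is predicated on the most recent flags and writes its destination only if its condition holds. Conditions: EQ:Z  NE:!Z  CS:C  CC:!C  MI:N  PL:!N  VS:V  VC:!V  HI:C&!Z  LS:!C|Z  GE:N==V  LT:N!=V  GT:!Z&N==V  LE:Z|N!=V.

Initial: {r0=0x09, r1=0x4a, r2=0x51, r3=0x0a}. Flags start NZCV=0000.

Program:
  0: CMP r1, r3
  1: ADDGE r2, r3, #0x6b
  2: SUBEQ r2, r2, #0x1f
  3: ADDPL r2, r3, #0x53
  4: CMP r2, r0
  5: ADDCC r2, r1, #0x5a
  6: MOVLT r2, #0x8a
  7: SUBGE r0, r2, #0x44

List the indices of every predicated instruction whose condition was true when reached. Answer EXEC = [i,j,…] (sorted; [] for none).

[0] flags=0010 → (cmp)
[1] flags=0010 GE?T → r2=0x75
[2] flags=0010 EQ?F → skip
[3] flags=0010 PL?T → r2=0x5d
[4] flags=0010 → (cmp)
[5] flags=0010 CC?F → skip
[6] flags=0010 LT?F → skip
[7] flags=0010 GE?T → r0=0x19

EXEC = [1,3,7]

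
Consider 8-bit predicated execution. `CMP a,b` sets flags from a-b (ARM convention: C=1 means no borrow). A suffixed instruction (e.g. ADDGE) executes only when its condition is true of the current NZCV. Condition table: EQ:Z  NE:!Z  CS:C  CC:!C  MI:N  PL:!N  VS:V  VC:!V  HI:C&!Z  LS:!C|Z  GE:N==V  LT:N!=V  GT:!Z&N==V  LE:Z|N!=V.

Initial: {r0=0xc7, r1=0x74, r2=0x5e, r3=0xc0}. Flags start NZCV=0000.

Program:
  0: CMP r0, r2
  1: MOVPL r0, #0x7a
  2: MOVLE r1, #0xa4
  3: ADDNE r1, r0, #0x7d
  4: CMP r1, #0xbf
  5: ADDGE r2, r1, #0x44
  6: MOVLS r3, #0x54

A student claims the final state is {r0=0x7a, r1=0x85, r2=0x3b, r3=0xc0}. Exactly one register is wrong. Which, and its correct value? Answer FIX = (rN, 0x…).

0: ✓ CMP  NZCV=0011
1: ✓ MOVPL  r0←0x7a
2: ✓ MOVLE  r1←0xa4
3: ✓ ADDNE  r1←0xf7
4: ✓ CMP  NZCV=0010
5: ✓ ADDGE  r2←0x3b
6: · MOVLS

FIX = (r1, 0xf7)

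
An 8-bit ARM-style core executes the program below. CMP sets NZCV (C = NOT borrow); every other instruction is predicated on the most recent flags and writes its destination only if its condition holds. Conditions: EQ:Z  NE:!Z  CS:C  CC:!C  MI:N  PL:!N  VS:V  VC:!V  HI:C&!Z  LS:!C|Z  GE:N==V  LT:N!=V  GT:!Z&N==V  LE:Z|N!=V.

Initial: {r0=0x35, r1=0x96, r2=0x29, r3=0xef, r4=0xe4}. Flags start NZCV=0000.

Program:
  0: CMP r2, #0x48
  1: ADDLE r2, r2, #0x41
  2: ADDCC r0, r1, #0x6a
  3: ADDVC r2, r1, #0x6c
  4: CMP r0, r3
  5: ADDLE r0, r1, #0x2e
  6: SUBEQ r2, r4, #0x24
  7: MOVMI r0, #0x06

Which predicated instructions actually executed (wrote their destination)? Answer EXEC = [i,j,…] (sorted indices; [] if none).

[0] flags=1000 → (cmp)
[1] flags=1000 LE?T → r2=0x6a
[2] flags=1000 CC?T → r0=0x00
[3] flags=1000 VC?T → r2=0x02
[4] flags=0000 → (cmp)
[5] flags=0000 LE?F → skip
[6] flags=0000 EQ?F → skip
[7] flags=0000 MI?F → skip

EXEC = [1,2,3]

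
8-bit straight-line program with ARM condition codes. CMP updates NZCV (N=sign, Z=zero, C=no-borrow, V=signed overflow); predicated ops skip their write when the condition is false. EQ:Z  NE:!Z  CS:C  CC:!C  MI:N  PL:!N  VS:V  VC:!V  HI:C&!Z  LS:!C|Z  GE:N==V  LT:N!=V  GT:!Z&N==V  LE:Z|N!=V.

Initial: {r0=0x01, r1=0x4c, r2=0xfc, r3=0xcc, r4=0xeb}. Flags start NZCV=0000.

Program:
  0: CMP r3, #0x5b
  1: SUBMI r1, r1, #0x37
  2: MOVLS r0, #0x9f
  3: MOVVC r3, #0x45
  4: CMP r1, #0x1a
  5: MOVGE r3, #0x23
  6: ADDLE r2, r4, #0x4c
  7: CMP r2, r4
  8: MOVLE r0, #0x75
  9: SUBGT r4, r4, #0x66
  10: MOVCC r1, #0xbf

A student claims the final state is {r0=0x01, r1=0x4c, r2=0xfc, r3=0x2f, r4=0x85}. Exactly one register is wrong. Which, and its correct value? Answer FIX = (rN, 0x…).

FIX = (r3, 0x23)

[0] flags=0011 → (cmp)
[1] flags=0011 MI?F → skip
[2] flags=0011 LS?F → skip
[3] flags=0011 VC?F → skip
[4] flags=0010 → (cmp)
[5] flags=0010 GE?T → r3=0x23
[6] flags=0010 LE?F → skip
[7] flags=0010 → (cmp)
[8] flags=0010 LE?F → skip
[9] flags=0010 GT?T → r4=0x85
[10] flags=0010 CC?F → skip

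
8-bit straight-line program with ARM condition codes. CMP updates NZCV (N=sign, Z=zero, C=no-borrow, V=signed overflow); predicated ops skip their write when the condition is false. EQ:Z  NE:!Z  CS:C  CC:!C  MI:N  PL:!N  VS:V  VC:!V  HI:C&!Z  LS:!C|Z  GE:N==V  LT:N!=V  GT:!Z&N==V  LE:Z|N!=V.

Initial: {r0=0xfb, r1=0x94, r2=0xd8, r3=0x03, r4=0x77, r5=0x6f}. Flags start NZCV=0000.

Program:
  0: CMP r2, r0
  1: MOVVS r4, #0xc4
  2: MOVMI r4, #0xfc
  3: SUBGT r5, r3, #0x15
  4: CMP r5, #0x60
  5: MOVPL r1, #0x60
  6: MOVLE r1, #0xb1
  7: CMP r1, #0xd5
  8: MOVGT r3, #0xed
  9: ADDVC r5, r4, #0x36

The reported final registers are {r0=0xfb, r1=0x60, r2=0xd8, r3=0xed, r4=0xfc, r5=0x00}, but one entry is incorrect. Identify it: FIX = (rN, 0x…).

[0] flags=1000 → (cmp)
[1] flags=1000 VS?F → skip
[2] flags=1000 MI?T → r4=0xfc
[3] flags=1000 GT?F → skip
[4] flags=0010 → (cmp)
[5] flags=0010 PL?T → r1=0x60
[6] flags=0010 LE?F → skip
[7] flags=1001 → (cmp)
[8] flags=1001 GT?T → r3=0xed
[9] flags=1001 VC?F → skip

FIX = (r5, 0x6f)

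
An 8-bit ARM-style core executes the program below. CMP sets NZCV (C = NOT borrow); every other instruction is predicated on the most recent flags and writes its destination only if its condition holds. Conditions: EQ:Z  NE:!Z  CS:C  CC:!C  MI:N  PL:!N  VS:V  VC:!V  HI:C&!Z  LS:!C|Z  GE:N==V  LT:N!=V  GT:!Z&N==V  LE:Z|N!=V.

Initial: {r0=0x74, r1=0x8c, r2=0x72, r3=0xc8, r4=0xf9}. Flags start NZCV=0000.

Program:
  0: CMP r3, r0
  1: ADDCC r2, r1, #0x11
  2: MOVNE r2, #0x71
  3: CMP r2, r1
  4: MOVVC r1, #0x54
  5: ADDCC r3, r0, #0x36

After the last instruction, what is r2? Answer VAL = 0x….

0: ✓ CMP  NZCV=0011
1: · ADDCC
2: ✓ MOVNE  r2←0x71
3: ✓ CMP  NZCV=1001
4: · MOVVC
5: ✓ ADDCC  r3←0xaa

VAL = 0x71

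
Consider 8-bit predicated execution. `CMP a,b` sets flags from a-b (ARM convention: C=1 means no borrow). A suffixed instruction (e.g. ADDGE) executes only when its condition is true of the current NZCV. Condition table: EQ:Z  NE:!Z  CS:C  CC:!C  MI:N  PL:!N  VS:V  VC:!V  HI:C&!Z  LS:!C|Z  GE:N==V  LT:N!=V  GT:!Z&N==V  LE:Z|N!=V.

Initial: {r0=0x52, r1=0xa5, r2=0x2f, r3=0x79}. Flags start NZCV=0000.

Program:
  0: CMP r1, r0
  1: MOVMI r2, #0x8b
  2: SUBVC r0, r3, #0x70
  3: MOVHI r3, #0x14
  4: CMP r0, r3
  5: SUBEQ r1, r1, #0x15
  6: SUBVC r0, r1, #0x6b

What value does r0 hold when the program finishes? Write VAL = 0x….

VAL = 0x3a

[0] flags=0011 → (cmp)
[1] flags=0011 MI?F → skip
[2] flags=0011 VC?F → skip
[3] flags=0011 HI?T → r3=0x14
[4] flags=0010 → (cmp)
[5] flags=0010 EQ?F → skip
[6] flags=0010 VC?T → r0=0x3a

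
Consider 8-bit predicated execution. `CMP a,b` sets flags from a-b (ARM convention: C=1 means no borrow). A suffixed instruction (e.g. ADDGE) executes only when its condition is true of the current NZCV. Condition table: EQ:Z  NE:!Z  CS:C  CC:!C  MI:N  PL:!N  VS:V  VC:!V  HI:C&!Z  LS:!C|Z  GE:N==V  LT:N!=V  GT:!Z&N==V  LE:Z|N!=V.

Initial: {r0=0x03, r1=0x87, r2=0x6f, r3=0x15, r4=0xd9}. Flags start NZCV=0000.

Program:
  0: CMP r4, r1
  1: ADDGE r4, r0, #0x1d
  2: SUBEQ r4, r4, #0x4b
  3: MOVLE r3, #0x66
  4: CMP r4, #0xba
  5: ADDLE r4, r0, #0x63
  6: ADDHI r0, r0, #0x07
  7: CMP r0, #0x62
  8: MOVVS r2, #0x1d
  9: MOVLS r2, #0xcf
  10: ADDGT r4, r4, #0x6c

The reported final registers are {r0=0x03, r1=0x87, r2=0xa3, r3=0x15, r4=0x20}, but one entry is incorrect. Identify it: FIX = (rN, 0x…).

0: ✓ CMP  NZCV=0010
1: ✓ ADDGE  r4←0x20
2: · SUBEQ
3: · MOVLE
4: ✓ CMP  NZCV=0000
5: · ADDLE
6: · ADDHI
7: ✓ CMP  NZCV=1000
8: · MOVVS
9: ✓ MOVLS  r2←0xcf
10: · ADDGT

FIX = (r2, 0xcf)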